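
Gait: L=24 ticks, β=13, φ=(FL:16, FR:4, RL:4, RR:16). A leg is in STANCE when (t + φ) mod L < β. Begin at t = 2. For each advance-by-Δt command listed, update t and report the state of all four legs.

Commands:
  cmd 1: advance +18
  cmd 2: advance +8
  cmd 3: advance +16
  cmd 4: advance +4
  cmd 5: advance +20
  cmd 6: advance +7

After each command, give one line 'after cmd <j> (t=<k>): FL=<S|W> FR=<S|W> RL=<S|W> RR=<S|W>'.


after cmd 1 (t=20): FL=S FR=S RL=S RR=S
after cmd 2 (t=28): FL=W FR=S RL=S RR=W
after cmd 3 (t=44): FL=S FR=S RL=S RR=S
after cmd 4 (t=48): FL=W FR=S RL=S RR=W
after cmd 5 (t=68): FL=S FR=S RL=S RR=S
after cmd 6 (t=75): FL=W FR=S RL=S RR=W

start t=2: FL=W FR=S RL=S RR=W
cmd 1: advance +18 → t=20, phase=(12,0,0,12) → FL=S FR=S RL=S RR=S
cmd 2: advance +8 → t=28, phase=(20,8,8,20) → FL=W FR=S RL=S RR=W
cmd 3: advance +16 → t=44, phase=(12,0,0,12) → FL=S FR=S RL=S RR=S
cmd 4: advance +4 → t=48, phase=(16,4,4,16) → FL=W FR=S RL=S RR=W
cmd 5: advance +20 → t=68, phase=(12,0,0,12) → FL=S FR=S RL=S RR=S
cmd 6: advance +7 → t=75, phase=(19,7,7,19) → FL=W FR=S RL=S RR=W


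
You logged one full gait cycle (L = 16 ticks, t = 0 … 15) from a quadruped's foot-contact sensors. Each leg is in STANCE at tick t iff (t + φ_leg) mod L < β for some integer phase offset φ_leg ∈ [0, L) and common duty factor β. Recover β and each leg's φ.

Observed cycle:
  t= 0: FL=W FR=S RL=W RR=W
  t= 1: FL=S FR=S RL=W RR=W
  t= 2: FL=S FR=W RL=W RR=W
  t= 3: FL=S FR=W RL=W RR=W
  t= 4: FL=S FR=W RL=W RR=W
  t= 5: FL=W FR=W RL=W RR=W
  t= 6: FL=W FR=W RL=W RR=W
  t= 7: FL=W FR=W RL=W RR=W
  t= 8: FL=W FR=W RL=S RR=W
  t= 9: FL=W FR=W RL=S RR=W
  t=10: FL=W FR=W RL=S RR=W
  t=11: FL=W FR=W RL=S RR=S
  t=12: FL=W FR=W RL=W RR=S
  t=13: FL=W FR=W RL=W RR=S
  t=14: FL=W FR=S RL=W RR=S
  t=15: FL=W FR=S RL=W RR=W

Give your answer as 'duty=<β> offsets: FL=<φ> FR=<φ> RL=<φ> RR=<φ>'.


duty β = stance ticks per leg = 4
FL: stance ticks = 4; W→S at t=1 → φ=15
FR: stance ticks = 4; W→S at t=14 → φ=2
RL: stance ticks = 4; W→S at t=8 → φ=8
RR: stance ticks = 4; W→S at t=11 → φ=5

duty=4 offsets: FL=15 FR=2 RL=8 RR=5


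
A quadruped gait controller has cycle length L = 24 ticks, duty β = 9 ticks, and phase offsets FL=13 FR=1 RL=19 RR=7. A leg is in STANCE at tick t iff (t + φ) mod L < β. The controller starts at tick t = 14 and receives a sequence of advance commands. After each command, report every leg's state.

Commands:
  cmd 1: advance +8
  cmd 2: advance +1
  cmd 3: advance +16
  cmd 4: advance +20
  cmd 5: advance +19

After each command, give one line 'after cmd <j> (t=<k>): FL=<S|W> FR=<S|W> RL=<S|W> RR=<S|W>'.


start t=14: FL=S FR=W RL=W RR=W
cmd 1: advance +8 → t=22, phase=(11,23,17,5) → FL=W FR=W RL=W RR=S
cmd 2: advance +1 → t=23, phase=(12,0,18,6) → FL=W FR=S RL=W RR=S
cmd 3: advance +16 → t=39, phase=(4,16,10,22) → FL=S FR=W RL=W RR=W
cmd 4: advance +20 → t=59, phase=(0,12,6,18) → FL=S FR=W RL=S RR=W
cmd 5: advance +19 → t=78, phase=(19,7,1,13) → FL=W FR=S RL=S RR=W

after cmd 1 (t=22): FL=W FR=W RL=W RR=S
after cmd 2 (t=23): FL=W FR=S RL=W RR=S
after cmd 3 (t=39): FL=S FR=W RL=W RR=W
after cmd 4 (t=59): FL=S FR=W RL=S RR=W
after cmd 5 (t=78): FL=W FR=S RL=S RR=W


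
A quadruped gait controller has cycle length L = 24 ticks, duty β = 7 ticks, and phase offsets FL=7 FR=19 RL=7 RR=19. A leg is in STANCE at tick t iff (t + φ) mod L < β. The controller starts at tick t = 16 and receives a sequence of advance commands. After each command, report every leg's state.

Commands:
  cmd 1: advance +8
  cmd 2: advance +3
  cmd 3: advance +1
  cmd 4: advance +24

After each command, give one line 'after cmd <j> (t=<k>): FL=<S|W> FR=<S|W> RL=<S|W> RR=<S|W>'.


after cmd 1 (t=24): FL=W FR=W RL=W RR=W
after cmd 2 (t=27): FL=W FR=W RL=W RR=W
after cmd 3 (t=28): FL=W FR=W RL=W RR=W
after cmd 4 (t=52): FL=W FR=W RL=W RR=W

start t=16: FL=W FR=W RL=W RR=W
cmd 1: advance +8 → t=24, phase=(7,19,7,19) → FL=W FR=W RL=W RR=W
cmd 2: advance +3 → t=27, phase=(10,22,10,22) → FL=W FR=W RL=W RR=W
cmd 3: advance +1 → t=28, phase=(11,23,11,23) → FL=W FR=W RL=W RR=W
cmd 4: advance +24 → t=52, phase=(11,23,11,23) → FL=W FR=W RL=W RR=W


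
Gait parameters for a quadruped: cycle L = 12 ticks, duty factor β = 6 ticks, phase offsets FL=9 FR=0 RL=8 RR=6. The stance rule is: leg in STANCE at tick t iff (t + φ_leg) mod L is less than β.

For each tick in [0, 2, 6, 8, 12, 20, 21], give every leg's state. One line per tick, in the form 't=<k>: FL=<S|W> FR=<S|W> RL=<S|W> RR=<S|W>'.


t=0: phase=(9,0,8,6) vs β=6 → FL=W FR=S RL=W RR=W
t=2: phase=(11,2,10,8) vs β=6 → FL=W FR=S RL=W RR=W
t=6: phase=(3,6,2,0) vs β=6 → FL=S FR=W RL=S RR=S
t=8: phase=(5,8,4,2) vs β=6 → FL=S FR=W RL=S RR=S
t=12: phase=(9,0,8,6) vs β=6 → FL=W FR=S RL=W RR=W
t=20: phase=(5,8,4,2) vs β=6 → FL=S FR=W RL=S RR=S
t=21: phase=(6,9,5,3) vs β=6 → FL=W FR=W RL=S RR=S

t=0: FL=W FR=S RL=W RR=W
t=2: FL=W FR=S RL=W RR=W
t=6: FL=S FR=W RL=S RR=S
t=8: FL=S FR=W RL=S RR=S
t=12: FL=W FR=S RL=W RR=W
t=20: FL=S FR=W RL=S RR=S
t=21: FL=W FR=W RL=S RR=S


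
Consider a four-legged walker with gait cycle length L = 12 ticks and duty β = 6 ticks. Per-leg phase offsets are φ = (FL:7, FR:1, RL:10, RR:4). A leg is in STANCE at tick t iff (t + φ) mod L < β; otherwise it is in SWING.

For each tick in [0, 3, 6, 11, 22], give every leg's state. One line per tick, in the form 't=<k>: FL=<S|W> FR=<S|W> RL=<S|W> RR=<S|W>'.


t=0: phase=(7,1,10,4) vs β=6 → FL=W FR=S RL=W RR=S
t=3: phase=(10,4,1,7) vs β=6 → FL=W FR=S RL=S RR=W
t=6: phase=(1,7,4,10) vs β=6 → FL=S FR=W RL=S RR=W
t=11: phase=(6,0,9,3) vs β=6 → FL=W FR=S RL=W RR=S
t=22: phase=(5,11,8,2) vs β=6 → FL=S FR=W RL=W RR=S

t=0: FL=W FR=S RL=W RR=S
t=3: FL=W FR=S RL=S RR=W
t=6: FL=S FR=W RL=S RR=W
t=11: FL=W FR=S RL=W RR=S
t=22: FL=S FR=W RL=W RR=S


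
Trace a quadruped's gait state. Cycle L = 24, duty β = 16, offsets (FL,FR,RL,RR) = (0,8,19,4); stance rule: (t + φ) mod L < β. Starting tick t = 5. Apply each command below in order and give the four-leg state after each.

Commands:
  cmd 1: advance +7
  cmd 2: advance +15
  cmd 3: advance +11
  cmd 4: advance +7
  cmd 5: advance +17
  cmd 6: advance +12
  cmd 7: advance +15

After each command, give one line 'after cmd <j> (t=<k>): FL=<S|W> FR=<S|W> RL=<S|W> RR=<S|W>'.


start t=5: FL=S FR=S RL=S RR=S
cmd 1: advance +7 → t=12, phase=(12,20,7,16) → FL=S FR=W RL=S RR=W
cmd 2: advance +15 → t=27, phase=(3,11,22,7) → FL=S FR=S RL=W RR=S
cmd 3: advance +11 → t=38, phase=(14,22,9,18) → FL=S FR=W RL=S RR=W
cmd 4: advance +7 → t=45, phase=(21,5,16,1) → FL=W FR=S RL=W RR=S
cmd 5: advance +17 → t=62, phase=(14,22,9,18) → FL=S FR=W RL=S RR=W
cmd 6: advance +12 → t=74, phase=(2,10,21,6) → FL=S FR=S RL=W RR=S
cmd 7: advance +15 → t=89, phase=(17,1,12,21) → FL=W FR=S RL=S RR=W

after cmd 1 (t=12): FL=S FR=W RL=S RR=W
after cmd 2 (t=27): FL=S FR=S RL=W RR=S
after cmd 3 (t=38): FL=S FR=W RL=S RR=W
after cmd 4 (t=45): FL=W FR=S RL=W RR=S
after cmd 5 (t=62): FL=S FR=W RL=S RR=W
after cmd 6 (t=74): FL=S FR=S RL=W RR=S
after cmd 7 (t=89): FL=W FR=S RL=S RR=W


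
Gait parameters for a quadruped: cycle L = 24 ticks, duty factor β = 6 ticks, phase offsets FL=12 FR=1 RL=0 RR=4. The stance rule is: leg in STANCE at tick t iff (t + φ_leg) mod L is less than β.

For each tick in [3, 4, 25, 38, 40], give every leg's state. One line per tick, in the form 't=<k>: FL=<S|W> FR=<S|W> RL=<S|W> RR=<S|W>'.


t=3: phase=(15,4,3,7) vs β=6 → FL=W FR=S RL=S RR=W
t=4: phase=(16,5,4,8) vs β=6 → FL=W FR=S RL=S RR=W
t=25: phase=(13,2,1,5) vs β=6 → FL=W FR=S RL=S RR=S
t=38: phase=(2,15,14,18) vs β=6 → FL=S FR=W RL=W RR=W
t=40: phase=(4,17,16,20) vs β=6 → FL=S FR=W RL=W RR=W

t=3: FL=W FR=S RL=S RR=W
t=4: FL=W FR=S RL=S RR=W
t=25: FL=W FR=S RL=S RR=S
t=38: FL=S FR=W RL=W RR=W
t=40: FL=S FR=W RL=W RR=W


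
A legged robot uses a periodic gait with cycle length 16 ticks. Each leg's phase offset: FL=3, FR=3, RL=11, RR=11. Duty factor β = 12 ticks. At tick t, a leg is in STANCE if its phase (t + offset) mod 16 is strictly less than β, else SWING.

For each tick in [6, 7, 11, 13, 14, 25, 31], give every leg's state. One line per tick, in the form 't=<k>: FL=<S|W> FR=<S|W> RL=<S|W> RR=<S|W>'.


t=6: FL=S FR=S RL=S RR=S
t=7: FL=S FR=S RL=S RR=S
t=11: FL=W FR=W RL=S RR=S
t=13: FL=S FR=S RL=S RR=S
t=14: FL=S FR=S RL=S RR=S
t=25: FL=W FR=W RL=S RR=S
t=31: FL=S FR=S RL=S RR=S

t=6: phase=(9,9,1,1) vs β=12 → FL=S FR=S RL=S RR=S
t=7: phase=(10,10,2,2) vs β=12 → FL=S FR=S RL=S RR=S
t=11: phase=(14,14,6,6) vs β=12 → FL=W FR=W RL=S RR=S
t=13: phase=(0,0,8,8) vs β=12 → FL=S FR=S RL=S RR=S
t=14: phase=(1,1,9,9) vs β=12 → FL=S FR=S RL=S RR=S
t=25: phase=(12,12,4,4) vs β=12 → FL=W FR=W RL=S RR=S
t=31: phase=(2,2,10,10) vs β=12 → FL=S FR=S RL=S RR=S


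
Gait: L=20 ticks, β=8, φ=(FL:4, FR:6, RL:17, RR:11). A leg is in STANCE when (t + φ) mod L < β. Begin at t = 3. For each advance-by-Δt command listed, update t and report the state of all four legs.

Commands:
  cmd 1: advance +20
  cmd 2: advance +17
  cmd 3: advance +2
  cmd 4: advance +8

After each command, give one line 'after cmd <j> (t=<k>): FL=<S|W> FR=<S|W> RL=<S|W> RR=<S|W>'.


start t=3: FL=S FR=W RL=S RR=W
cmd 1: advance +20 → t=23, phase=(7,9,0,14) → FL=S FR=W RL=S RR=W
cmd 2: advance +17 → t=40, phase=(4,6,17,11) → FL=S FR=S RL=W RR=W
cmd 3: advance +2 → t=42, phase=(6,8,19,13) → FL=S FR=W RL=W RR=W
cmd 4: advance +8 → t=50, phase=(14,16,7,1) → FL=W FR=W RL=S RR=S

after cmd 1 (t=23): FL=S FR=W RL=S RR=W
after cmd 2 (t=40): FL=S FR=S RL=W RR=W
after cmd 3 (t=42): FL=S FR=W RL=W RR=W
after cmd 4 (t=50): FL=W FR=W RL=S RR=S


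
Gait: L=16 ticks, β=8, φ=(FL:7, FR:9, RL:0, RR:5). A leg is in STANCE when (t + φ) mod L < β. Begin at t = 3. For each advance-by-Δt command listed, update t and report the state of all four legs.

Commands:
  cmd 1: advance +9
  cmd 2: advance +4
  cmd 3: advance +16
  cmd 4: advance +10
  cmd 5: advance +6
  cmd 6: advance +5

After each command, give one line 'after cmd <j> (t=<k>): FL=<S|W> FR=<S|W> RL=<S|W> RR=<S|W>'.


start t=3: FL=W FR=W RL=S RR=W
cmd 1: advance +9 → t=12, phase=(3,5,12,1) → FL=S FR=S RL=W RR=S
cmd 2: advance +4 → t=16, phase=(7,9,0,5) → FL=S FR=W RL=S RR=S
cmd 3: advance +16 → t=32, phase=(7,9,0,5) → FL=S FR=W RL=S RR=S
cmd 4: advance +10 → t=42, phase=(1,3,10,15) → FL=S FR=S RL=W RR=W
cmd 5: advance +6 → t=48, phase=(7,9,0,5) → FL=S FR=W RL=S RR=S
cmd 6: advance +5 → t=53, phase=(12,14,5,10) → FL=W FR=W RL=S RR=W

after cmd 1 (t=12): FL=S FR=S RL=W RR=S
after cmd 2 (t=16): FL=S FR=W RL=S RR=S
after cmd 3 (t=32): FL=S FR=W RL=S RR=S
after cmd 4 (t=42): FL=S FR=S RL=W RR=W
after cmd 5 (t=48): FL=S FR=W RL=S RR=S
after cmd 6 (t=53): FL=W FR=W RL=S RR=W


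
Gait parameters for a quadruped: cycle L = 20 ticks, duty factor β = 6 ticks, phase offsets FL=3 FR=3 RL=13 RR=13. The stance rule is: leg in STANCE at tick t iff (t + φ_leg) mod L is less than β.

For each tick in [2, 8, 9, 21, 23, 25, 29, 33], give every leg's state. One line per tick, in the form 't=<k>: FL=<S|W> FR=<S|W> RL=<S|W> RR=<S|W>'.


t=2: FL=S FR=S RL=W RR=W
t=8: FL=W FR=W RL=S RR=S
t=9: FL=W FR=W RL=S RR=S
t=21: FL=S FR=S RL=W RR=W
t=23: FL=W FR=W RL=W RR=W
t=25: FL=W FR=W RL=W RR=W
t=29: FL=W FR=W RL=S RR=S
t=33: FL=W FR=W RL=W RR=W

t=2: phase=(5,5,15,15) vs β=6 → FL=S FR=S RL=W RR=W
t=8: phase=(11,11,1,1) vs β=6 → FL=W FR=W RL=S RR=S
t=9: phase=(12,12,2,2) vs β=6 → FL=W FR=W RL=S RR=S
t=21: phase=(4,4,14,14) vs β=6 → FL=S FR=S RL=W RR=W
t=23: phase=(6,6,16,16) vs β=6 → FL=W FR=W RL=W RR=W
t=25: phase=(8,8,18,18) vs β=6 → FL=W FR=W RL=W RR=W
t=29: phase=(12,12,2,2) vs β=6 → FL=W FR=W RL=S RR=S
t=33: phase=(16,16,6,6) vs β=6 → FL=W FR=W RL=W RR=W


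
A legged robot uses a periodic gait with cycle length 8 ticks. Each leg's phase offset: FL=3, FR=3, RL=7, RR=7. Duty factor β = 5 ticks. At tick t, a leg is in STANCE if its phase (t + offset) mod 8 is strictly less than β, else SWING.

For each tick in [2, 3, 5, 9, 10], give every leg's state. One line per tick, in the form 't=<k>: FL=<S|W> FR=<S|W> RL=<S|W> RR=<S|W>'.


t=2: FL=W FR=W RL=S RR=S
t=3: FL=W FR=W RL=S RR=S
t=5: FL=S FR=S RL=S RR=S
t=9: FL=S FR=S RL=S RR=S
t=10: FL=W FR=W RL=S RR=S

t=2: phase=(5,5,1,1) vs β=5 → FL=W FR=W RL=S RR=S
t=3: phase=(6,6,2,2) vs β=5 → FL=W FR=W RL=S RR=S
t=5: phase=(0,0,4,4) vs β=5 → FL=S FR=S RL=S RR=S
t=9: phase=(4,4,0,0) vs β=5 → FL=S FR=S RL=S RR=S
t=10: phase=(5,5,1,1) vs β=5 → FL=W FR=W RL=S RR=S


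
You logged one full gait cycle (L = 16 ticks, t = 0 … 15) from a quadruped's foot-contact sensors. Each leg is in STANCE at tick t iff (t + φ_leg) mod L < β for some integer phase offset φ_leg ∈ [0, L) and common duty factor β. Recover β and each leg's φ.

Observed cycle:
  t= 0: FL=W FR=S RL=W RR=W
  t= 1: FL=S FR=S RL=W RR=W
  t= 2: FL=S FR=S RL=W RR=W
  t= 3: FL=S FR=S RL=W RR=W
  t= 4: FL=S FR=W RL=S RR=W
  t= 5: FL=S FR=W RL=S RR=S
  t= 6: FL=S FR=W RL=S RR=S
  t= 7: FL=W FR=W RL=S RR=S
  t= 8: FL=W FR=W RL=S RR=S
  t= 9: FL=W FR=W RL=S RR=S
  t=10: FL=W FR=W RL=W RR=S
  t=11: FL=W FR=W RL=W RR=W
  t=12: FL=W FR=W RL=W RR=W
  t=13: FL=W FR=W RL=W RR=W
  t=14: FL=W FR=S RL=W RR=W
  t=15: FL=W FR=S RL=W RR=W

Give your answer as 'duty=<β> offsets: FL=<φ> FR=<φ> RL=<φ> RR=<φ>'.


duty β = stance ticks per leg = 6
FL: stance ticks = 6; W→S at t=1 → φ=15
FR: stance ticks = 6; W→S at t=14 → φ=2
RL: stance ticks = 6; W→S at t=4 → φ=12
RR: stance ticks = 6; W→S at t=5 → φ=11

duty=6 offsets: FL=15 FR=2 RL=12 RR=11


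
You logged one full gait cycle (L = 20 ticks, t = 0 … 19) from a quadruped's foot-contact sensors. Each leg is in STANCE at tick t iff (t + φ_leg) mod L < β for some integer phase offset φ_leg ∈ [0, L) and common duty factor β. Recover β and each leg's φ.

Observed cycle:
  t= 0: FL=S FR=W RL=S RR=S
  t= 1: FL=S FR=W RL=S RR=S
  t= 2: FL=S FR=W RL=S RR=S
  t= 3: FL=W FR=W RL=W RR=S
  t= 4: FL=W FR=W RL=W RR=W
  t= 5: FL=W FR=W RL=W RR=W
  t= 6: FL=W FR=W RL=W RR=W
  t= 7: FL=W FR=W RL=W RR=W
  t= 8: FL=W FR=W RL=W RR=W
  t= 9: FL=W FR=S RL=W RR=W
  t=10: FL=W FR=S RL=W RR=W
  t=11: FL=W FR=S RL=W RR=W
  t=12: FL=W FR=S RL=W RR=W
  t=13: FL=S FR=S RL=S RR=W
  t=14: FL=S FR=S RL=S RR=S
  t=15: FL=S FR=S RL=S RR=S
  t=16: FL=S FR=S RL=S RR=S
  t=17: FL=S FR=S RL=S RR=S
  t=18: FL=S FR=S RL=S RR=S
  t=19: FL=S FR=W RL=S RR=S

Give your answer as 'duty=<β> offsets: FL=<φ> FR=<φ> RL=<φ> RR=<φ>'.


duty=10 offsets: FL=7 FR=11 RL=7 RR=6

duty β = stance ticks per leg = 10
FL: stance ticks = 10; W→S at t=13 → φ=7
FR: stance ticks = 10; W→S at t=9 → φ=11
RL: stance ticks = 10; W→S at t=13 → φ=7
RR: stance ticks = 10; W→S at t=14 → φ=6


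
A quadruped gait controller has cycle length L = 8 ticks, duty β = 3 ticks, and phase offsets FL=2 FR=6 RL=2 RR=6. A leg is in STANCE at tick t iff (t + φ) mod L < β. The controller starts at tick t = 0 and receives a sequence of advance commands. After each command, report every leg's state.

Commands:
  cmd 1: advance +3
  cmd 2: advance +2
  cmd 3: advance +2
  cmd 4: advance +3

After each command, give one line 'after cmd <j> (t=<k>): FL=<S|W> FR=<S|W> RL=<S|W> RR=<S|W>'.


after cmd 1 (t=3): FL=W FR=S RL=W RR=S
after cmd 2 (t=5): FL=W FR=W RL=W RR=W
after cmd 3 (t=7): FL=S FR=W RL=S RR=W
after cmd 4 (t=10): FL=W FR=S RL=W RR=S

start t=0: FL=S FR=W RL=S RR=W
cmd 1: advance +3 → t=3, phase=(5,1,5,1) → FL=W FR=S RL=W RR=S
cmd 2: advance +2 → t=5, phase=(7,3,7,3) → FL=W FR=W RL=W RR=W
cmd 3: advance +2 → t=7, phase=(1,5,1,5) → FL=S FR=W RL=S RR=W
cmd 4: advance +3 → t=10, phase=(4,0,4,0) → FL=W FR=S RL=W RR=S


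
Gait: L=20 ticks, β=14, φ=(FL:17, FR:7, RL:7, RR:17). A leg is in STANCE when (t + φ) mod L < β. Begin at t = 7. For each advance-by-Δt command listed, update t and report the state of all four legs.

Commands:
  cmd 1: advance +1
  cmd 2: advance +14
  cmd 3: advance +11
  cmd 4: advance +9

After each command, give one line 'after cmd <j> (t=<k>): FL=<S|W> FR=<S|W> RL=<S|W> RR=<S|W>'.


after cmd 1 (t=8): FL=S FR=W RL=W RR=S
after cmd 2 (t=22): FL=W FR=S RL=S RR=W
after cmd 3 (t=33): FL=S FR=S RL=S RR=S
after cmd 4 (t=42): FL=W FR=S RL=S RR=W

start t=7: FL=S FR=W RL=W RR=S
cmd 1: advance +1 → t=8, phase=(5,15,15,5) → FL=S FR=W RL=W RR=S
cmd 2: advance +14 → t=22, phase=(19,9,9,19) → FL=W FR=S RL=S RR=W
cmd 3: advance +11 → t=33, phase=(10,0,0,10) → FL=S FR=S RL=S RR=S
cmd 4: advance +9 → t=42, phase=(19,9,9,19) → FL=W FR=S RL=S RR=W


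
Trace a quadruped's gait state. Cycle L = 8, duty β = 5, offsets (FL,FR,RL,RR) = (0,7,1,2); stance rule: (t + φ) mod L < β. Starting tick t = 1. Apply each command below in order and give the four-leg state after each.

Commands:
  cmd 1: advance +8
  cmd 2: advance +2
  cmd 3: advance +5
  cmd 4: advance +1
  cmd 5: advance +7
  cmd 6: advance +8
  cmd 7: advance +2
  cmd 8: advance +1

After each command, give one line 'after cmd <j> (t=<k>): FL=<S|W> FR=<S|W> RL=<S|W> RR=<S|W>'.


start t=1: FL=S FR=S RL=S RR=S
cmd 1: advance +8 → t=9, phase=(1,0,2,3) → FL=S FR=S RL=S RR=S
cmd 2: advance +2 → t=11, phase=(3,2,4,5) → FL=S FR=S RL=S RR=W
cmd 3: advance +5 → t=16, phase=(0,7,1,2) → FL=S FR=W RL=S RR=S
cmd 4: advance +1 → t=17, phase=(1,0,2,3) → FL=S FR=S RL=S RR=S
cmd 5: advance +7 → t=24, phase=(0,7,1,2) → FL=S FR=W RL=S RR=S
cmd 6: advance +8 → t=32, phase=(0,7,1,2) → FL=S FR=W RL=S RR=S
cmd 7: advance +2 → t=34, phase=(2,1,3,4) → FL=S FR=S RL=S RR=S
cmd 8: advance +1 → t=35, phase=(3,2,4,5) → FL=S FR=S RL=S RR=W

after cmd 1 (t=9): FL=S FR=S RL=S RR=S
after cmd 2 (t=11): FL=S FR=S RL=S RR=W
after cmd 3 (t=16): FL=S FR=W RL=S RR=S
after cmd 4 (t=17): FL=S FR=S RL=S RR=S
after cmd 5 (t=24): FL=S FR=W RL=S RR=S
after cmd 6 (t=32): FL=S FR=W RL=S RR=S
after cmd 7 (t=34): FL=S FR=S RL=S RR=S
after cmd 8 (t=35): FL=S FR=S RL=S RR=W


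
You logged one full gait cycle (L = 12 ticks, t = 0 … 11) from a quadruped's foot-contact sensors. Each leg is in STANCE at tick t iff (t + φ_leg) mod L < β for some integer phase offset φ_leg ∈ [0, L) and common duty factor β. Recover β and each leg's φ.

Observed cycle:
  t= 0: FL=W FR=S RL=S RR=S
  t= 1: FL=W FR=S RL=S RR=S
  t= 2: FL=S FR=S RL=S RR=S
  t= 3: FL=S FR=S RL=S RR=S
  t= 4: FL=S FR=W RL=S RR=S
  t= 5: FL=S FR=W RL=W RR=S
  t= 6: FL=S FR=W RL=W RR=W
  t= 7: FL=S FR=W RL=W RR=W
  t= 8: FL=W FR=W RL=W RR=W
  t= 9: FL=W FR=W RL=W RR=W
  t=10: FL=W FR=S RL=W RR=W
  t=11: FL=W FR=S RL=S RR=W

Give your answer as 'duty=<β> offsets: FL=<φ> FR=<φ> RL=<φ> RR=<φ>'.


duty=6 offsets: FL=10 FR=2 RL=1 RR=0

duty β = stance ticks per leg = 6
FL: stance ticks = 6; W→S at t=2 → φ=10
FR: stance ticks = 6; W→S at t=10 → φ=2
RL: stance ticks = 6; W→S at t=11 → φ=1
RR: stance ticks = 6; W→S at t=0 → φ=0


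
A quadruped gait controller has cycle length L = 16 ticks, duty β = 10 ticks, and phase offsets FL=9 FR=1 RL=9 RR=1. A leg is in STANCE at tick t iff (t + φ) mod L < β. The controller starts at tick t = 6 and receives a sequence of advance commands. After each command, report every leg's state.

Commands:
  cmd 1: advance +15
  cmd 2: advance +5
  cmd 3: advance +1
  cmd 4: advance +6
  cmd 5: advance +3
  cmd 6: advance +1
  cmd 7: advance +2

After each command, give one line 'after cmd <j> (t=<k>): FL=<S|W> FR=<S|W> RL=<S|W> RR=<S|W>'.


after cmd 1 (t=21): FL=W FR=S RL=W RR=S
after cmd 2 (t=26): FL=S FR=W RL=S RR=W
after cmd 3 (t=27): FL=S FR=W RL=S RR=W
after cmd 4 (t=33): FL=W FR=S RL=W RR=S
after cmd 5 (t=36): FL=W FR=S RL=W RR=S
after cmd 6 (t=37): FL=W FR=S RL=W RR=S
after cmd 7 (t=39): FL=S FR=S RL=S RR=S

start t=6: FL=W FR=S RL=W RR=S
cmd 1: advance +15 → t=21, phase=(14,6,14,6) → FL=W FR=S RL=W RR=S
cmd 2: advance +5 → t=26, phase=(3,11,3,11) → FL=S FR=W RL=S RR=W
cmd 3: advance +1 → t=27, phase=(4,12,4,12) → FL=S FR=W RL=S RR=W
cmd 4: advance +6 → t=33, phase=(10,2,10,2) → FL=W FR=S RL=W RR=S
cmd 5: advance +3 → t=36, phase=(13,5,13,5) → FL=W FR=S RL=W RR=S
cmd 6: advance +1 → t=37, phase=(14,6,14,6) → FL=W FR=S RL=W RR=S
cmd 7: advance +2 → t=39, phase=(0,8,0,8) → FL=S FR=S RL=S RR=S


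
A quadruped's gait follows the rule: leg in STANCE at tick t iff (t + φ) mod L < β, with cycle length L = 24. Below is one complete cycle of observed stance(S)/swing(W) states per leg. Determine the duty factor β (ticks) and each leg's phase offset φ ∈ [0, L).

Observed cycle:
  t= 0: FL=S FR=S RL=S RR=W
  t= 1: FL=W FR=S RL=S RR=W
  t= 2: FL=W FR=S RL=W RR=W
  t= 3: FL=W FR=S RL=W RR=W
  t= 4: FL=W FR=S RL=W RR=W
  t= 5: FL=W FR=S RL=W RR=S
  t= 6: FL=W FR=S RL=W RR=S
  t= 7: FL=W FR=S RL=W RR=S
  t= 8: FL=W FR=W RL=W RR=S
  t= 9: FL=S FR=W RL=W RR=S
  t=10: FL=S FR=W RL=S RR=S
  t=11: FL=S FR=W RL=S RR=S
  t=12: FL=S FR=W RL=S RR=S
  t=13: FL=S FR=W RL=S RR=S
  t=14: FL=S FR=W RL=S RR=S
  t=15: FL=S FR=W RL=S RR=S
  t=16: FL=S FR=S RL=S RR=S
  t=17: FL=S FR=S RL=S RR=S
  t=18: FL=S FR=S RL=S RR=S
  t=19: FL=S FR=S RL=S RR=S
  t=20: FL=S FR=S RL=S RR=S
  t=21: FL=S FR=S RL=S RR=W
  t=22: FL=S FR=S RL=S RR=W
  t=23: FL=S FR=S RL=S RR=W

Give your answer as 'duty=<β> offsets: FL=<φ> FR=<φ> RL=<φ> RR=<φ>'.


duty β = stance ticks per leg = 16
FL: stance ticks = 16; W→S at t=9 → φ=15
FR: stance ticks = 16; W→S at t=16 → φ=8
RL: stance ticks = 16; W→S at t=10 → φ=14
RR: stance ticks = 16; W→S at t=5 → φ=19

duty=16 offsets: FL=15 FR=8 RL=14 RR=19


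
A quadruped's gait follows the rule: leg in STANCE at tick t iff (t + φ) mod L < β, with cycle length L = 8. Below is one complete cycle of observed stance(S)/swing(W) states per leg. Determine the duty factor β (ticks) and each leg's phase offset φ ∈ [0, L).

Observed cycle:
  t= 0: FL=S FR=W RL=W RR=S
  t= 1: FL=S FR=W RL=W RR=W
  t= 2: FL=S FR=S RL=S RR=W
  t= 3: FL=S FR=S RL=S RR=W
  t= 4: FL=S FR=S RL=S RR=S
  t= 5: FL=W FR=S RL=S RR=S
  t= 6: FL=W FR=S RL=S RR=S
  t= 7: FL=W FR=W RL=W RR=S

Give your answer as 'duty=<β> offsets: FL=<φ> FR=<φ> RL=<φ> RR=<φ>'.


duty β = stance ticks per leg = 5
FL: stance ticks = 5; W→S at t=0 → φ=0
FR: stance ticks = 5; W→S at t=2 → φ=6
RL: stance ticks = 5; W→S at t=2 → φ=6
RR: stance ticks = 5; W→S at t=4 → φ=4

duty=5 offsets: FL=0 FR=6 RL=6 RR=4


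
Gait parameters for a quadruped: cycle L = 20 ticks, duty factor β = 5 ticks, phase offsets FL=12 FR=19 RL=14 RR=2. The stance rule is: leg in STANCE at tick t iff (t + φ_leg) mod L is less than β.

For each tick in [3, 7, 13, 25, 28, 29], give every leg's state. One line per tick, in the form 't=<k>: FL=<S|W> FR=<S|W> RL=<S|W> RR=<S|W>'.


t=3: FL=W FR=S RL=W RR=W
t=7: FL=W FR=W RL=S RR=W
t=13: FL=W FR=W RL=W RR=W
t=25: FL=W FR=S RL=W RR=W
t=28: FL=S FR=W RL=S RR=W
t=29: FL=S FR=W RL=S RR=W

t=3: phase=(15,2,17,5) vs β=5 → FL=W FR=S RL=W RR=W
t=7: phase=(19,6,1,9) vs β=5 → FL=W FR=W RL=S RR=W
t=13: phase=(5,12,7,15) vs β=5 → FL=W FR=W RL=W RR=W
t=25: phase=(17,4,19,7) vs β=5 → FL=W FR=S RL=W RR=W
t=28: phase=(0,7,2,10) vs β=5 → FL=S FR=W RL=S RR=W
t=29: phase=(1,8,3,11) vs β=5 → FL=S FR=W RL=S RR=W


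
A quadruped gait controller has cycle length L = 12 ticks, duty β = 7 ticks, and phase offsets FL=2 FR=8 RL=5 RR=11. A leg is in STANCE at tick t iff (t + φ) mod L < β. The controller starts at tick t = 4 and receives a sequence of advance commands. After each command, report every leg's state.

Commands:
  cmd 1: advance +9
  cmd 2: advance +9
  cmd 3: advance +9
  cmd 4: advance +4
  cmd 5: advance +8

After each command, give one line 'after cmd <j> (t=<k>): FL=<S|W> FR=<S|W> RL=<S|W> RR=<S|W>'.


start t=4: FL=S FR=S RL=W RR=S
cmd 1: advance +9 → t=13, phase=(3,9,6,0) → FL=S FR=W RL=S RR=S
cmd 2: advance +9 → t=22, phase=(0,6,3,9) → FL=S FR=S RL=S RR=W
cmd 3: advance +9 → t=31, phase=(9,3,0,6) → FL=W FR=S RL=S RR=S
cmd 4: advance +4 → t=35, phase=(1,7,4,10) → FL=S FR=W RL=S RR=W
cmd 5: advance +8 → t=43, phase=(9,3,0,6) → FL=W FR=S RL=S RR=S

after cmd 1 (t=13): FL=S FR=W RL=S RR=S
after cmd 2 (t=22): FL=S FR=S RL=S RR=W
after cmd 3 (t=31): FL=W FR=S RL=S RR=S
after cmd 4 (t=35): FL=S FR=W RL=S RR=W
after cmd 5 (t=43): FL=W FR=S RL=S RR=S


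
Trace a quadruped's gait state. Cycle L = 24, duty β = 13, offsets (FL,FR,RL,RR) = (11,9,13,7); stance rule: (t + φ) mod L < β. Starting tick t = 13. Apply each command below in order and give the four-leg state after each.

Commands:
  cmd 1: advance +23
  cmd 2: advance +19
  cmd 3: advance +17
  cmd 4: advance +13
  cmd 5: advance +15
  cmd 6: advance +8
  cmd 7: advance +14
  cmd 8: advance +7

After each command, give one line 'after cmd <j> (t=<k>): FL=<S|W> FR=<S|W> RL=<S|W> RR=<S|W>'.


after cmd 1 (t=36): FL=W FR=W RL=S RR=W
after cmd 2 (t=55): FL=W FR=W RL=W RR=W
after cmd 3 (t=72): FL=S FR=S RL=W RR=S
after cmd 4 (t=85): FL=S FR=W RL=S RR=W
after cmd 5 (t=100): FL=W FR=W RL=W RR=S
after cmd 6 (t=108): FL=W FR=W RL=S RR=W
after cmd 7 (t=122): FL=W FR=S RL=W RR=S
after cmd 8 (t=129): FL=W FR=W RL=W RR=W

start t=13: FL=S FR=W RL=S RR=W
cmd 1: advance +23 → t=36, phase=(23,21,1,19) → FL=W FR=W RL=S RR=W
cmd 2: advance +19 → t=55, phase=(18,16,20,14) → FL=W FR=W RL=W RR=W
cmd 3: advance +17 → t=72, phase=(11,9,13,7) → FL=S FR=S RL=W RR=S
cmd 4: advance +13 → t=85, phase=(0,22,2,20) → FL=S FR=W RL=S RR=W
cmd 5: advance +15 → t=100, phase=(15,13,17,11) → FL=W FR=W RL=W RR=S
cmd 6: advance +8 → t=108, phase=(23,21,1,19) → FL=W FR=W RL=S RR=W
cmd 7: advance +14 → t=122, phase=(13,11,15,9) → FL=W FR=S RL=W RR=S
cmd 8: advance +7 → t=129, phase=(20,18,22,16) → FL=W FR=W RL=W RR=W


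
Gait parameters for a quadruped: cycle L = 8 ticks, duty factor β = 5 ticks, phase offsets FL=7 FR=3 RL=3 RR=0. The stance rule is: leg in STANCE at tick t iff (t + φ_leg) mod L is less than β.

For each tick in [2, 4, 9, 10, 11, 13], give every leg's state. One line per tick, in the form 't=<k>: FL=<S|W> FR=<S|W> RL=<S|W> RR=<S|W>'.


t=2: phase=(1,5,5,2) vs β=5 → FL=S FR=W RL=W RR=S
t=4: phase=(3,7,7,4) vs β=5 → FL=S FR=W RL=W RR=S
t=9: phase=(0,4,4,1) vs β=5 → FL=S FR=S RL=S RR=S
t=10: phase=(1,5,5,2) vs β=5 → FL=S FR=W RL=W RR=S
t=11: phase=(2,6,6,3) vs β=5 → FL=S FR=W RL=W RR=S
t=13: phase=(4,0,0,5) vs β=5 → FL=S FR=S RL=S RR=W

t=2: FL=S FR=W RL=W RR=S
t=4: FL=S FR=W RL=W RR=S
t=9: FL=S FR=S RL=S RR=S
t=10: FL=S FR=W RL=W RR=S
t=11: FL=S FR=W RL=W RR=S
t=13: FL=S FR=S RL=S RR=W


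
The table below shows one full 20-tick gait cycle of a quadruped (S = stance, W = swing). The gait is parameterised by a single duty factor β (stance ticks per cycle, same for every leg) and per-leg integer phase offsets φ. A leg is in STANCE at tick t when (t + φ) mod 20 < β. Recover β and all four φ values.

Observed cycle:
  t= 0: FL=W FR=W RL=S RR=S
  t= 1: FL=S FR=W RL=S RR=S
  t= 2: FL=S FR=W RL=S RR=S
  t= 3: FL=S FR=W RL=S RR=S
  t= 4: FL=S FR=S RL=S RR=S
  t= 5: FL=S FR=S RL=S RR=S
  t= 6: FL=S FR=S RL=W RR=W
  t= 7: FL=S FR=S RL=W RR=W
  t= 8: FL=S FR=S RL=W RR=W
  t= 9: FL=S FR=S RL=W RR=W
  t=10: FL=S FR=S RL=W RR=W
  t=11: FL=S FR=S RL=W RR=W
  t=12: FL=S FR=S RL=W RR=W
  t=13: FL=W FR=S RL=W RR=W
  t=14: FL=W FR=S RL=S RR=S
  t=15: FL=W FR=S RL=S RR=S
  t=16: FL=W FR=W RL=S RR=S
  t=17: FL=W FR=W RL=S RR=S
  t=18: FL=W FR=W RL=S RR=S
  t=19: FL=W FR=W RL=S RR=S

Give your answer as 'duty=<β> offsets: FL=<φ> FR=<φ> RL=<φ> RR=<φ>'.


duty β = stance ticks per leg = 12
FL: stance ticks = 12; W→S at t=1 → φ=19
FR: stance ticks = 12; W→S at t=4 → φ=16
RL: stance ticks = 12; W→S at t=14 → φ=6
RR: stance ticks = 12; W→S at t=14 → φ=6

duty=12 offsets: FL=19 FR=16 RL=6 RR=6


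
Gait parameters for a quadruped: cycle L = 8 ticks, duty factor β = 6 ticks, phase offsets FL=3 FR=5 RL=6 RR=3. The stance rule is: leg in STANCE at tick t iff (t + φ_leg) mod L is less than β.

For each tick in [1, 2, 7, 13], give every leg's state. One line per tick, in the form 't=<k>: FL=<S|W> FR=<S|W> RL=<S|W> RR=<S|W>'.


t=1: FL=S FR=W RL=W RR=S
t=2: FL=S FR=W RL=S RR=S
t=7: FL=S FR=S RL=S RR=S
t=13: FL=S FR=S RL=S RR=S

t=1: phase=(4,6,7,4) vs β=6 → FL=S FR=W RL=W RR=S
t=2: phase=(5,7,0,5) vs β=6 → FL=S FR=W RL=S RR=S
t=7: phase=(2,4,5,2) vs β=6 → FL=S FR=S RL=S RR=S
t=13: phase=(0,2,3,0) vs β=6 → FL=S FR=S RL=S RR=S


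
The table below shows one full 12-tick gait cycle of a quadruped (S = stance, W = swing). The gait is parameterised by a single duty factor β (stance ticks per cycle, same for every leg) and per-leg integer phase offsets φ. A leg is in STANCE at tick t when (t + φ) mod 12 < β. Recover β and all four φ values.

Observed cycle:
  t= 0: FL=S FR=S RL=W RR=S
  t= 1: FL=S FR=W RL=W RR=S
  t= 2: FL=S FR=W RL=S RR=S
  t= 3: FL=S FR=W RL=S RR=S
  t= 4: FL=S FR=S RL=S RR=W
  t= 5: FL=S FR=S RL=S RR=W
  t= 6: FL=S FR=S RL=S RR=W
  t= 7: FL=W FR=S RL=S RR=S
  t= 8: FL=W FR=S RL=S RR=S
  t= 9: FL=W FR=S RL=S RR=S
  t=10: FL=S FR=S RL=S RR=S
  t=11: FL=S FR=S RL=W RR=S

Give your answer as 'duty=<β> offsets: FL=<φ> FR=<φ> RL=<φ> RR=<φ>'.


duty=9 offsets: FL=2 FR=8 RL=10 RR=5

duty β = stance ticks per leg = 9
FL: stance ticks = 9; W→S at t=10 → φ=2
FR: stance ticks = 9; W→S at t=4 → φ=8
RL: stance ticks = 9; W→S at t=2 → φ=10
RR: stance ticks = 9; W→S at t=7 → φ=5


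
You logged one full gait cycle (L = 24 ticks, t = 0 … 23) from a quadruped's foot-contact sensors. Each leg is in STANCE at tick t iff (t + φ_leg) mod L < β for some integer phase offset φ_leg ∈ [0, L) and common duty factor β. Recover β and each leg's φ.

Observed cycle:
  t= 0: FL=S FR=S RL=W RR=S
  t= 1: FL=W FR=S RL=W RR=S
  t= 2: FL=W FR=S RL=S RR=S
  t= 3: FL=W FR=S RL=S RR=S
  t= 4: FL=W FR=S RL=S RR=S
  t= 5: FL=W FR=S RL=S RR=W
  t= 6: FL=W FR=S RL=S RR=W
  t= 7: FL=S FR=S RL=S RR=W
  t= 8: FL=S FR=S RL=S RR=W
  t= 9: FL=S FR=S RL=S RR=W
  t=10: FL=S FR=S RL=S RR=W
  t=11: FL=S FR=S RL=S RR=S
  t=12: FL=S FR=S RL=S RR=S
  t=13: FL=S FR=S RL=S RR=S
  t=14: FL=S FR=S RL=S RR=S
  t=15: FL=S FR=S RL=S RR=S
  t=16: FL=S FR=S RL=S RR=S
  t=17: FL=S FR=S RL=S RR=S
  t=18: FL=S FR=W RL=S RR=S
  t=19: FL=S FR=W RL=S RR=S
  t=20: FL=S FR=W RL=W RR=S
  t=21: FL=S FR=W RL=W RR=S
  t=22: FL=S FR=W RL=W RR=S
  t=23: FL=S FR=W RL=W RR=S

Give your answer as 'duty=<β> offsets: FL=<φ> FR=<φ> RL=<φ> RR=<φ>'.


duty=18 offsets: FL=17 FR=0 RL=22 RR=13

duty β = stance ticks per leg = 18
FL: stance ticks = 18; W→S at t=7 → φ=17
FR: stance ticks = 18; W→S at t=0 → φ=0
RL: stance ticks = 18; W→S at t=2 → φ=22
RR: stance ticks = 18; W→S at t=11 → φ=13


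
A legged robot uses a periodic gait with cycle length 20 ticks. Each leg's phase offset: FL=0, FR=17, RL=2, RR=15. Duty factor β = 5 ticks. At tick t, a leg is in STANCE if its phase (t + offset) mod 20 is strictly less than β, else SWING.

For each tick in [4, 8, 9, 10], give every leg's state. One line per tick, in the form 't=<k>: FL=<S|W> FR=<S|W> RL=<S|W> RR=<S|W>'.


t=4: phase=(4,1,6,19) vs β=5 → FL=S FR=S RL=W RR=W
t=8: phase=(8,5,10,3) vs β=5 → FL=W FR=W RL=W RR=S
t=9: phase=(9,6,11,4) vs β=5 → FL=W FR=W RL=W RR=S
t=10: phase=(10,7,12,5) vs β=5 → FL=W FR=W RL=W RR=W

t=4: FL=S FR=S RL=W RR=W
t=8: FL=W FR=W RL=W RR=S
t=9: FL=W FR=W RL=W RR=S
t=10: FL=W FR=W RL=W RR=W


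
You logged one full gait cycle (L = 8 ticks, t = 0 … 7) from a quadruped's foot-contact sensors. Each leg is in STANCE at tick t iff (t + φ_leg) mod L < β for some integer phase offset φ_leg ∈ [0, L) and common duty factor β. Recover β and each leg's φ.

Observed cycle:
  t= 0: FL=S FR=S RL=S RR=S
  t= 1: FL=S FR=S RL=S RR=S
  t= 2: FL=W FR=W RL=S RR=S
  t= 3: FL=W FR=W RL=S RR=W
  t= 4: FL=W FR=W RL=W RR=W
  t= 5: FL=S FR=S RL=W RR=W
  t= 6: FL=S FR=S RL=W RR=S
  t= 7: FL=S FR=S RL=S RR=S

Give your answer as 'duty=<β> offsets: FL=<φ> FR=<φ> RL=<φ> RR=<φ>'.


duty=5 offsets: FL=3 FR=3 RL=1 RR=2

duty β = stance ticks per leg = 5
FL: stance ticks = 5; W→S at t=5 → φ=3
FR: stance ticks = 5; W→S at t=5 → φ=3
RL: stance ticks = 5; W→S at t=7 → φ=1
RR: stance ticks = 5; W→S at t=6 → φ=2


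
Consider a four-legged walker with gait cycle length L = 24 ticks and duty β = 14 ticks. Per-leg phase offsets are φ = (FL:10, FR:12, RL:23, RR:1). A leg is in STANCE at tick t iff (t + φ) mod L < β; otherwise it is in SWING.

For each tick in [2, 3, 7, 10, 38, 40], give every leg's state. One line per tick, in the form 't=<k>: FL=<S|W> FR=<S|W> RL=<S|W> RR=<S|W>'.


t=2: phase=(12,14,1,3) vs β=14 → FL=S FR=W RL=S RR=S
t=3: phase=(13,15,2,4) vs β=14 → FL=S FR=W RL=S RR=S
t=7: phase=(17,19,6,8) vs β=14 → FL=W FR=W RL=S RR=S
t=10: phase=(20,22,9,11) vs β=14 → FL=W FR=W RL=S RR=S
t=38: phase=(0,2,13,15) vs β=14 → FL=S FR=S RL=S RR=W
t=40: phase=(2,4,15,17) vs β=14 → FL=S FR=S RL=W RR=W

t=2: FL=S FR=W RL=S RR=S
t=3: FL=S FR=W RL=S RR=S
t=7: FL=W FR=W RL=S RR=S
t=10: FL=W FR=W RL=S RR=S
t=38: FL=S FR=S RL=S RR=W
t=40: FL=S FR=S RL=W RR=W


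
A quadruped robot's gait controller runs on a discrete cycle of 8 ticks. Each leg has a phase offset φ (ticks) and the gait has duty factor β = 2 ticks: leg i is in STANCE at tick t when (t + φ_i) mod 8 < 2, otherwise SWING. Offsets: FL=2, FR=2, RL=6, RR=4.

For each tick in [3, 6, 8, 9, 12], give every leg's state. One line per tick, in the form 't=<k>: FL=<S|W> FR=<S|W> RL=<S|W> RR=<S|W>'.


t=3: FL=W FR=W RL=S RR=W
t=6: FL=S FR=S RL=W RR=W
t=8: FL=W FR=W RL=W RR=W
t=9: FL=W FR=W RL=W RR=W
t=12: FL=W FR=W RL=W RR=S

t=3: phase=(5,5,1,7) vs β=2 → FL=W FR=W RL=S RR=W
t=6: phase=(0,0,4,2) vs β=2 → FL=S FR=S RL=W RR=W
t=8: phase=(2,2,6,4) vs β=2 → FL=W FR=W RL=W RR=W
t=9: phase=(3,3,7,5) vs β=2 → FL=W FR=W RL=W RR=W
t=12: phase=(6,6,2,0) vs β=2 → FL=W FR=W RL=W RR=S


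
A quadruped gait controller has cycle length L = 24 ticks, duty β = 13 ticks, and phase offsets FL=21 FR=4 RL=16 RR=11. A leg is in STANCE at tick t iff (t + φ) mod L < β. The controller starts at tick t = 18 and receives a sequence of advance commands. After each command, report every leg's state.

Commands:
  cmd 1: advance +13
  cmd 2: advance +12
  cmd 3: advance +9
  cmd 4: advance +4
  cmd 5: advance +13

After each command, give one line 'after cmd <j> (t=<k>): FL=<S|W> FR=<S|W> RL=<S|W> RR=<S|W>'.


start t=18: FL=W FR=W RL=S RR=S
cmd 1: advance +13 → t=31, phase=(4,11,23,18) → FL=S FR=S RL=W RR=W
cmd 2: advance +12 → t=43, phase=(16,23,11,6) → FL=W FR=W RL=S RR=S
cmd 3: advance +9 → t=52, phase=(1,8,20,15) → FL=S FR=S RL=W RR=W
cmd 4: advance +4 → t=56, phase=(5,12,0,19) → FL=S FR=S RL=S RR=W
cmd 5: advance +13 → t=69, phase=(18,1,13,8) → FL=W FR=S RL=W RR=S

after cmd 1 (t=31): FL=S FR=S RL=W RR=W
after cmd 2 (t=43): FL=W FR=W RL=S RR=S
after cmd 3 (t=52): FL=S FR=S RL=W RR=W
after cmd 4 (t=56): FL=S FR=S RL=S RR=W
after cmd 5 (t=69): FL=W FR=S RL=W RR=S


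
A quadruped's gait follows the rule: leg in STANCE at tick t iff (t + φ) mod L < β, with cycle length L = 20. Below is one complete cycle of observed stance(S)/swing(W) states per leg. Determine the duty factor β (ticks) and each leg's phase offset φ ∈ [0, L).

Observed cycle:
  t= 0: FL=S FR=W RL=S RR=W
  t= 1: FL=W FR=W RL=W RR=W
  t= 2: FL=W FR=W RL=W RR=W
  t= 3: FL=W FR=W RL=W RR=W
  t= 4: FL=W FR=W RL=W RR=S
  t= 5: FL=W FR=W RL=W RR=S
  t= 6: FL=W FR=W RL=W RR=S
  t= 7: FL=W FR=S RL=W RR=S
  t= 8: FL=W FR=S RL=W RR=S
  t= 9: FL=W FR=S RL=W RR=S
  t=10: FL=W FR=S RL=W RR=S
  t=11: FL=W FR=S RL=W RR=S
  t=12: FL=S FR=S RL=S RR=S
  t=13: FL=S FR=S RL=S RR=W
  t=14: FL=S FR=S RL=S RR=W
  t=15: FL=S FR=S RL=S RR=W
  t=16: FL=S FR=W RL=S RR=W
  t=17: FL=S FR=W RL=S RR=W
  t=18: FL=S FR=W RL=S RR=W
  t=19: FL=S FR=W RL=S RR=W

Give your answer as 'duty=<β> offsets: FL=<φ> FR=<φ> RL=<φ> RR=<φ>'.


duty β = stance ticks per leg = 9
FL: stance ticks = 9; W→S at t=12 → φ=8
FR: stance ticks = 9; W→S at t=7 → φ=13
RL: stance ticks = 9; W→S at t=12 → φ=8
RR: stance ticks = 9; W→S at t=4 → φ=16

duty=9 offsets: FL=8 FR=13 RL=8 RR=16


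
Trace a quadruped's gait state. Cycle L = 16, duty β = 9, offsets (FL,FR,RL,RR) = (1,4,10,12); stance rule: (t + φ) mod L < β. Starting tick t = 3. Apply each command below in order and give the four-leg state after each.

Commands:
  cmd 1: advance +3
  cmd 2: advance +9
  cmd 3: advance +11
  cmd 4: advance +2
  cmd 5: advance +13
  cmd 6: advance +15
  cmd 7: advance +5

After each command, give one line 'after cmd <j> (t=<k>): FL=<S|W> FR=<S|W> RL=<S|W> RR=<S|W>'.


after cmd 1 (t=6): FL=S FR=W RL=S RR=S
after cmd 2 (t=15): FL=S FR=S RL=W RR=W
after cmd 3 (t=26): FL=W FR=W RL=S RR=S
after cmd 4 (t=28): FL=W FR=S RL=S RR=S
after cmd 5 (t=41): FL=W FR=W RL=S RR=S
after cmd 6 (t=56): FL=W FR=W RL=S RR=S
after cmd 7 (t=61): FL=W FR=S RL=S RR=W

start t=3: FL=S FR=S RL=W RR=W
cmd 1: advance +3 → t=6, phase=(7,10,0,2) → FL=S FR=W RL=S RR=S
cmd 2: advance +9 → t=15, phase=(0,3,9,11) → FL=S FR=S RL=W RR=W
cmd 3: advance +11 → t=26, phase=(11,14,4,6) → FL=W FR=W RL=S RR=S
cmd 4: advance +2 → t=28, phase=(13,0,6,8) → FL=W FR=S RL=S RR=S
cmd 5: advance +13 → t=41, phase=(10,13,3,5) → FL=W FR=W RL=S RR=S
cmd 6: advance +15 → t=56, phase=(9,12,2,4) → FL=W FR=W RL=S RR=S
cmd 7: advance +5 → t=61, phase=(14,1,7,9) → FL=W FR=S RL=S RR=W


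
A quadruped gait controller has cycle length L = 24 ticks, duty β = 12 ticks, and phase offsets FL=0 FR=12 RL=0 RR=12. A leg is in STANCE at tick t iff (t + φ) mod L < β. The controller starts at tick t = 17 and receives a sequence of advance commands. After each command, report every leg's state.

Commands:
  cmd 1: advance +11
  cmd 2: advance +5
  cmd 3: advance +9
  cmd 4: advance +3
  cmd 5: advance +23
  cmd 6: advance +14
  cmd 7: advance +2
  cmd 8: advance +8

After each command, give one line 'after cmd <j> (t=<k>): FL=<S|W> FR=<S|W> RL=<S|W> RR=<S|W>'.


start t=17: FL=W FR=S RL=W RR=S
cmd 1: advance +11 → t=28, phase=(4,16,4,16) → FL=S FR=W RL=S RR=W
cmd 2: advance +5 → t=33, phase=(9,21,9,21) → FL=S FR=W RL=S RR=W
cmd 3: advance +9 → t=42, phase=(18,6,18,6) → FL=W FR=S RL=W RR=S
cmd 4: advance +3 → t=45, phase=(21,9,21,9) → FL=W FR=S RL=W RR=S
cmd 5: advance +23 → t=68, phase=(20,8,20,8) → FL=W FR=S RL=W RR=S
cmd 6: advance +14 → t=82, phase=(10,22,10,22) → FL=S FR=W RL=S RR=W
cmd 7: advance +2 → t=84, phase=(12,0,12,0) → FL=W FR=S RL=W RR=S
cmd 8: advance +8 → t=92, phase=(20,8,20,8) → FL=W FR=S RL=W RR=S

after cmd 1 (t=28): FL=S FR=W RL=S RR=W
after cmd 2 (t=33): FL=S FR=W RL=S RR=W
after cmd 3 (t=42): FL=W FR=S RL=W RR=S
after cmd 4 (t=45): FL=W FR=S RL=W RR=S
after cmd 5 (t=68): FL=W FR=S RL=W RR=S
after cmd 6 (t=82): FL=S FR=W RL=S RR=W
after cmd 7 (t=84): FL=W FR=S RL=W RR=S
after cmd 8 (t=92): FL=W FR=S RL=W RR=S


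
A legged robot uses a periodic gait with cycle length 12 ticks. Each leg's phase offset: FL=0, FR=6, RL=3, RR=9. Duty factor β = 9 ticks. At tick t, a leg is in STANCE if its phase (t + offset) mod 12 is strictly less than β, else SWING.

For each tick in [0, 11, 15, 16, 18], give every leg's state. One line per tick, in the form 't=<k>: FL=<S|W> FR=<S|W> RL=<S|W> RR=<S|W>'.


t=0: phase=(0,6,3,9) vs β=9 → FL=S FR=S RL=S RR=W
t=11: phase=(11,5,2,8) vs β=9 → FL=W FR=S RL=S RR=S
t=15: phase=(3,9,6,0) vs β=9 → FL=S FR=W RL=S RR=S
t=16: phase=(4,10,7,1) vs β=9 → FL=S FR=W RL=S RR=S
t=18: phase=(6,0,9,3) vs β=9 → FL=S FR=S RL=W RR=S

t=0: FL=S FR=S RL=S RR=W
t=11: FL=W FR=S RL=S RR=S
t=15: FL=S FR=W RL=S RR=S
t=16: FL=S FR=W RL=S RR=S
t=18: FL=S FR=S RL=W RR=S


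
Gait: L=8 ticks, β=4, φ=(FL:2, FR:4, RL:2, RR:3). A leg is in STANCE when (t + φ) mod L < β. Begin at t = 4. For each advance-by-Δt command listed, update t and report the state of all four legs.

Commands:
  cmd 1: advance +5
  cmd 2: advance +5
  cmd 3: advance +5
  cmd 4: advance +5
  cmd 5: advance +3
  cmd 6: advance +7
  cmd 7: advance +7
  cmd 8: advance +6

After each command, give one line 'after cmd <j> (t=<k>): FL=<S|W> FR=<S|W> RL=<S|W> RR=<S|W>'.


start t=4: FL=W FR=S RL=W RR=W
cmd 1: advance +5 → t=9, phase=(3,5,3,4) → FL=S FR=W RL=S RR=W
cmd 2: advance +5 → t=14, phase=(0,2,0,1) → FL=S FR=S RL=S RR=S
cmd 3: advance +5 → t=19, phase=(5,7,5,6) → FL=W FR=W RL=W RR=W
cmd 4: advance +5 → t=24, phase=(2,4,2,3) → FL=S FR=W RL=S RR=S
cmd 5: advance +3 → t=27, phase=(5,7,5,6) → FL=W FR=W RL=W RR=W
cmd 6: advance +7 → t=34, phase=(4,6,4,5) → FL=W FR=W RL=W RR=W
cmd 7: advance +7 → t=41, phase=(3,5,3,4) → FL=S FR=W RL=S RR=W
cmd 8: advance +6 → t=47, phase=(1,3,1,2) → FL=S FR=S RL=S RR=S

after cmd 1 (t=9): FL=S FR=W RL=S RR=W
after cmd 2 (t=14): FL=S FR=S RL=S RR=S
after cmd 3 (t=19): FL=W FR=W RL=W RR=W
after cmd 4 (t=24): FL=S FR=W RL=S RR=S
after cmd 5 (t=27): FL=W FR=W RL=W RR=W
after cmd 6 (t=34): FL=W FR=W RL=W RR=W
after cmd 7 (t=41): FL=S FR=W RL=S RR=W
after cmd 8 (t=47): FL=S FR=S RL=S RR=S
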